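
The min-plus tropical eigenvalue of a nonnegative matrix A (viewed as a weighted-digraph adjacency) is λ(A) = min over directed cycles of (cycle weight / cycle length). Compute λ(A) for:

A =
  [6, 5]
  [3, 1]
λ(A) = 1

Enumerate directed cycles and compute their means (weight / length). Sample:
  cycle 0 → 0: weight = 6, length = 1, mean = 6/1 ≈ 6.000
  cycle 1 → 1: weight = 1, length = 1, mean = 1/1 ≈ 1.000
  cycle 0 → 1 → 0: weight = 8, length = 2, mean = 8/2 ≈ 4.000
  cycle 1 → 0 → 1: weight = 8, length = 2, mean = 8/2 ≈ 4.000
Minimum mean = 1.000, attained e.g. along the cycle 1 → 1 with weight 1 and length 1. So λ(A) = 1/1 = 1.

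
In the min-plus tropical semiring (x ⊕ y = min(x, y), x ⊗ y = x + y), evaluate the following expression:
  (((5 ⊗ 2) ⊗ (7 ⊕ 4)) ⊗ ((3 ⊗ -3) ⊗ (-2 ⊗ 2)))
(((5 ⊗ 2) ⊗ (7 ⊕ 4)) ⊗ ((3 ⊗ -3) ⊗ (-2 ⊗ 2))) = 11

Expand innermost to outermost. Recall ⊕ takes the minimum of its arguments and ⊗ takes their sum. Working out the expression (((5 ⊗ 2) ⊗ (7 ⊕ 4)) ⊗ ((3 ⊗ -3) ⊗ (-2 ⊗ 2))) gives 11.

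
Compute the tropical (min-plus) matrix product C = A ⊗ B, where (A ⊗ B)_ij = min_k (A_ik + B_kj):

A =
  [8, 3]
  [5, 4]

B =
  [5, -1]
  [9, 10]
A ⊗ B =
  [12, 7]
  [10, 4]

Apply the min-plus product entry-by-entry:
  C[0][0] = min over k of (A[0][0] + B[0][0] = 8 + 5 = 13, A[0][1] + B[1][0] = 3 + 9 = 12) = 12 (attained at k = 1)
  C[0][1] = min over k of (A[0][0] + B[0][1] = 8 + -1 = 7, A[0][1] + B[1][1] = 3 + 10 = 13) = 7 (attained at k = 0)
  C[1][0] = min over k of (A[1][0] + B[0][0] = 5 + 5 = 10, A[1][1] + B[1][0] = 4 + 9 = 13) = 10 (attained at k = 0)
  C[1][1] = min over k of (A[1][0] + B[0][1] = 5 + -1 = 4, A[1][1] + B[1][1] = 4 + 10 = 14) = 4 (attained at k = 0)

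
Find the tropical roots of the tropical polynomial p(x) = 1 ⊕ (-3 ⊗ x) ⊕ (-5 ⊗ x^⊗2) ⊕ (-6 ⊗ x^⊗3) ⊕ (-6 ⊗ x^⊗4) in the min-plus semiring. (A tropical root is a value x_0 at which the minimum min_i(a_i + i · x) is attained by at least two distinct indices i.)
Roots: {0, 1, 2, 4}

Each tropical root is a break point of the lower envelope of the lines y = a_i + i · x (there are 5 lines, with slopes 0, 1, ..., 4). Only the lines that attain the minimum somewhere contribute to roots; other lines are dominated. Here the surviving (envelope) indices are i = 4, i = 3, i = 2, i = 1, i = 0.
Intersections between consecutive envelope lines give the roots: for adjacent envelope indices i < j the intersection is x = (a_i − a_j) / (j − i). Reading off the sorted break points: {0, 1, 2, 4}.
Verification: at each break x_0, at least two indices attain the minimum of min_i(a_i + i · x_0).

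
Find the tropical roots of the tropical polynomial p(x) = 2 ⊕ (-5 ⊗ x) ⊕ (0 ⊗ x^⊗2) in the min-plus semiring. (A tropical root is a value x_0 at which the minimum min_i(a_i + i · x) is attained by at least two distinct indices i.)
Roots: {-5, 7}

Each tropical root is a break point of the lower envelope of the lines y = a_i + i · x (there are 3 lines, with slopes 0, 1, ..., 2). Only the lines that attain the minimum somewhere contribute to roots; other lines are dominated. Here the surviving (envelope) indices are i = 2, i = 1, i = 0.
Intersections between consecutive envelope lines give the roots: for adjacent envelope indices i < j the intersection is x = (a_i − a_j) / (j − i). Reading off the sorted break points: {-5, 7}.
Verification: at each break x_0, at least two indices attain the minimum of min_i(a_i + i · x_0).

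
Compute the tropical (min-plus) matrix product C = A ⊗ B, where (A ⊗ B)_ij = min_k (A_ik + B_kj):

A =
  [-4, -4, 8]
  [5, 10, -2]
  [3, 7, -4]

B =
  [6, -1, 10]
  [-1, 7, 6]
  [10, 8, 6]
A ⊗ B =
  [-5, -5, 2]
  [8, 4, 4]
  [6, 2, 2]

Apply the min-plus product entry-by-entry:
  C[0][0] = min over k of (A[0][0] + B[0][0] = -4 + 6 = 2, A[0][1] + B[1][0] = -4 + -1 = -5, A[0][2] + B[2][0] = 8 + 10 = 18) = -5 (attained at k = 1)
  C[0][1] = min over k of (A[0][0] + B[0][1] = -4 + -1 = -5, A[0][1] + B[1][1] = -4 + 7 = 3, A[0][2] + B[2][1] = 8 + 8 = 16) = -5 (attained at k = 0)
  C[0][2] = min over k of (A[0][0] + B[0][2] = -4 + 10 = 6, A[0][1] + B[1][2] = -4 + 6 = 2, A[0][2] + B[2][2] = 8 + 6 = 14) = 2 (attained at k = 1)
  C[1][0] = min over k of (A[1][0] + B[0][0] = 5 + 6 = 11, A[1][1] + B[1][0] = 10 + -1 = 9, A[1][2] + B[2][0] = -2 + 10 = 8) = 8 (attained at k = 2)
  C[1][1] = min over k of (A[1][0] + B[0][1] = 5 + -1 = 4, A[1][1] + B[1][1] = 10 + 7 = 17, A[1][2] + B[2][1] = -2 + 8 = 6) = 4 (attained at k = 0)
  C[1][2] = min over k of (A[1][0] + B[0][2] = 5 + 10 = 15, A[1][1] + B[1][2] = 10 + 6 = 16, A[1][2] + B[2][2] = -2 + 6 = 4) = 4 (attained at k = 2)
  C[2][0] = min over k of (A[2][0] + B[0][0] = 3 + 6 = 9, A[2][1] + B[1][0] = 7 + -1 = 6, A[2][2] + B[2][0] = -4 + 10 = 6) = 6 (attained at k = 1)
  C[2][1] = min over k of (A[2][0] + B[0][1] = 3 + -1 = 2, A[2][1] + B[1][1] = 7 + 7 = 14, A[2][2] + B[2][1] = -4 + 8 = 4) = 2 (attained at k = 0)
  C[2][2] = min over k of (A[2][0] + B[0][2] = 3 + 10 = 13, A[2][1] + B[1][2] = 7 + 6 = 13, A[2][2] + B[2][2] = -4 + 6 = 2) = 2 (attained at k = 2)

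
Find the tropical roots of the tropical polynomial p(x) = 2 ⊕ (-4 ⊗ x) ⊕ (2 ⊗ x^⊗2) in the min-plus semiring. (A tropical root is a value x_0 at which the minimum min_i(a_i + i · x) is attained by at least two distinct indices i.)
Roots: {-6, 6}

Each tropical root is a break point of the lower envelope of the lines y = a_i + i · x (there are 3 lines, with slopes 0, 1, ..., 2). Only the lines that attain the minimum somewhere contribute to roots; other lines are dominated. Here the surviving (envelope) indices are i = 2, i = 1, i = 0.
Intersections between consecutive envelope lines give the roots: for adjacent envelope indices i < j the intersection is x = (a_i − a_j) / (j − i). Reading off the sorted break points: {-6, 6}.
Verification: at each break x_0, at least two indices attain the minimum of min_i(a_i + i · x_0).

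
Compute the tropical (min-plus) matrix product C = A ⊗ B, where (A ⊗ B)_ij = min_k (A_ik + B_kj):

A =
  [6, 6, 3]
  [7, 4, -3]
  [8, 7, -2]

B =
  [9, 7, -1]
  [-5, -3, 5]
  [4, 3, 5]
A ⊗ B =
  [1, 3, 5]
  [-1, 0, 2]
  [2, 1, 3]

Apply the min-plus product entry-by-entry:
  C[0][0] = min over k of (A[0][0] + B[0][0] = 6 + 9 = 15, A[0][1] + B[1][0] = 6 + -5 = 1, A[0][2] + B[2][0] = 3 + 4 = 7) = 1 (attained at k = 1)
  C[0][1] = min over k of (A[0][0] + B[0][1] = 6 + 7 = 13, A[0][1] + B[1][1] = 6 + -3 = 3, A[0][2] + B[2][1] = 3 + 3 = 6) = 3 (attained at k = 1)
  C[0][2] = min over k of (A[0][0] + B[0][2] = 6 + -1 = 5, A[0][1] + B[1][2] = 6 + 5 = 11, A[0][2] + B[2][2] = 3 + 5 = 8) = 5 (attained at k = 0)
  C[1][0] = min over k of (A[1][0] + B[0][0] = 7 + 9 = 16, A[1][1] + B[1][0] = 4 + -5 = -1, A[1][2] + B[2][0] = -3 + 4 = 1) = -1 (attained at k = 1)
  C[1][1] = min over k of (A[1][0] + B[0][1] = 7 + 7 = 14, A[1][1] + B[1][1] = 4 + -3 = 1, A[1][2] + B[2][1] = -3 + 3 = 0) = 0 (attained at k = 2)
  C[1][2] = min over k of (A[1][0] + B[0][2] = 7 + -1 = 6, A[1][1] + B[1][2] = 4 + 5 = 9, A[1][2] + B[2][2] = -3 + 5 = 2) = 2 (attained at k = 2)
  C[2][0] = min over k of (A[2][0] + B[0][0] = 8 + 9 = 17, A[2][1] + B[1][0] = 7 + -5 = 2, A[2][2] + B[2][0] = -2 + 4 = 2) = 2 (attained at k = 1)
  C[2][1] = min over k of (A[2][0] + B[0][1] = 8 + 7 = 15, A[2][1] + B[1][1] = 7 + -3 = 4, A[2][2] + B[2][1] = -2 + 3 = 1) = 1 (attained at k = 2)
  C[2][2] = min over k of (A[2][0] + B[0][2] = 8 + -1 = 7, A[2][1] + B[1][2] = 7 + 5 = 12, A[2][2] + B[2][2] = -2 + 5 = 3) = 3 (attained at k = 2)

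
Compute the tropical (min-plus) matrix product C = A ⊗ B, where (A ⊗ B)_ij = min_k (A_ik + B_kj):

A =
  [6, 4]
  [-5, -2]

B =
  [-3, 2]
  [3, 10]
A ⊗ B =
  [3, 8]
  [-8, -3]

Apply the min-plus product entry-by-entry:
  C[0][0] = min over k of (A[0][0] + B[0][0] = 6 + -3 = 3, A[0][1] + B[1][0] = 4 + 3 = 7) = 3 (attained at k = 0)
  C[0][1] = min over k of (A[0][0] + B[0][1] = 6 + 2 = 8, A[0][1] + B[1][1] = 4 + 10 = 14) = 8 (attained at k = 0)
  C[1][0] = min over k of (A[1][0] + B[0][0] = -5 + -3 = -8, A[1][1] + B[1][0] = -2 + 3 = 1) = -8 (attained at k = 0)
  C[1][1] = min over k of (A[1][0] + B[0][1] = -5 + 2 = -3, A[1][1] + B[1][1] = -2 + 10 = 8) = -3 (attained at k = 0)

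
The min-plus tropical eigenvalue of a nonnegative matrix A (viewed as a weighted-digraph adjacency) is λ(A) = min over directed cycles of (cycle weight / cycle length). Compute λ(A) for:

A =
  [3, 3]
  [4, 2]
λ(A) = 2

Enumerate directed cycles and compute their means (weight / length). Sample:
  cycle 0 → 0: weight = 3, length = 1, mean = 3/1 ≈ 3.000
  cycle 1 → 1: weight = 2, length = 1, mean = 2/1 ≈ 2.000
  cycle 0 → 1 → 0: weight = 7, length = 2, mean = 7/2 ≈ 3.500
  cycle 1 → 0 → 1: weight = 7, length = 2, mean = 7/2 ≈ 3.500
Minimum mean = 2.000, attained e.g. along the cycle 1 → 1 with weight 2 and length 1. So λ(A) = 2/1 = 2.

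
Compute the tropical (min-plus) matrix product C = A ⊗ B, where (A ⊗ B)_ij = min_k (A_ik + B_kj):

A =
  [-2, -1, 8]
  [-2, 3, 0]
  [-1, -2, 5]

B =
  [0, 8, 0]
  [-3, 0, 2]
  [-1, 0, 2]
A ⊗ B =
  [-4, -1, -2]
  [-2, 0, -2]
  [-5, -2, -1]

Apply the min-plus product entry-by-entry:
  C[0][0] = min over k of (A[0][0] + B[0][0] = -2 + 0 = -2, A[0][1] + B[1][0] = -1 + -3 = -4, A[0][2] + B[2][0] = 8 + -1 = 7) = -4 (attained at k = 1)
  C[0][1] = min over k of (A[0][0] + B[0][1] = -2 + 8 = 6, A[0][1] + B[1][1] = -1 + 0 = -1, A[0][2] + B[2][1] = 8 + 0 = 8) = -1 (attained at k = 1)
  C[0][2] = min over k of (A[0][0] + B[0][2] = -2 + 0 = -2, A[0][1] + B[1][2] = -1 + 2 = 1, A[0][2] + B[2][2] = 8 + 2 = 10) = -2 (attained at k = 0)
  C[1][0] = min over k of (A[1][0] + B[0][0] = -2 + 0 = -2, A[1][1] + B[1][0] = 3 + -3 = 0, A[1][2] + B[2][0] = 0 + -1 = -1) = -2 (attained at k = 0)
  C[1][1] = min over k of (A[1][0] + B[0][1] = -2 + 8 = 6, A[1][1] + B[1][1] = 3 + 0 = 3, A[1][2] + B[2][1] = 0 + 0 = 0) = 0 (attained at k = 2)
  C[1][2] = min over k of (A[1][0] + B[0][2] = -2 + 0 = -2, A[1][1] + B[1][2] = 3 + 2 = 5, A[1][2] + B[2][2] = 0 + 2 = 2) = -2 (attained at k = 0)
  C[2][0] = min over k of (A[2][0] + B[0][0] = -1 + 0 = -1, A[2][1] + B[1][0] = -2 + -3 = -5, A[2][2] + B[2][0] = 5 + -1 = 4) = -5 (attained at k = 1)
  C[2][1] = min over k of (A[2][0] + B[0][1] = -1 + 8 = 7, A[2][1] + B[1][1] = -2 + 0 = -2, A[2][2] + B[2][1] = 5 + 0 = 5) = -2 (attained at k = 1)
  C[2][2] = min over k of (A[2][0] + B[0][2] = -1 + 0 = -1, A[2][1] + B[1][2] = -2 + 2 = 0, A[2][2] + B[2][2] = 5 + 2 = 7) = -1 (attained at k = 0)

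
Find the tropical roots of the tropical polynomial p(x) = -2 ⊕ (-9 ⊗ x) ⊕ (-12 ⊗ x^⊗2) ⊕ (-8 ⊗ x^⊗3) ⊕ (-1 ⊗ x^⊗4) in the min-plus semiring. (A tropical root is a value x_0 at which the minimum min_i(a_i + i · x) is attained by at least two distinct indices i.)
Roots: {-7, -4, 3, 7}

Each tropical root is a break point of the lower envelope of the lines y = a_i + i · x (there are 5 lines, with slopes 0, 1, ..., 4). Only the lines that attain the minimum somewhere contribute to roots; other lines are dominated. Here the surviving (envelope) indices are i = 4, i = 3, i = 2, i = 1, i = 0.
Intersections between consecutive envelope lines give the roots: for adjacent envelope indices i < j the intersection is x = (a_i − a_j) / (j − i). Reading off the sorted break points: {-7, -4, 3, 7}.
Verification: at each break x_0, at least two indices attain the minimum of min_i(a_i + i · x_0).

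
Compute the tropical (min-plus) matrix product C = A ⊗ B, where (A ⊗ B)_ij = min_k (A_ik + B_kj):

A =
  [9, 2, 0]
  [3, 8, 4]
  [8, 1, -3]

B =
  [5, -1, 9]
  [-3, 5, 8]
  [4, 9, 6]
A ⊗ B =
  [-1, 7, 6]
  [5, 2, 10]
  [-2, 6, 3]

Apply the min-plus product entry-by-entry:
  C[0][0] = min over k of (A[0][0] + B[0][0] = 9 + 5 = 14, A[0][1] + B[1][0] = 2 + -3 = -1, A[0][2] + B[2][0] = 0 + 4 = 4) = -1 (attained at k = 1)
  C[0][1] = min over k of (A[0][0] + B[0][1] = 9 + -1 = 8, A[0][1] + B[1][1] = 2 + 5 = 7, A[0][2] + B[2][1] = 0 + 9 = 9) = 7 (attained at k = 1)
  C[0][2] = min over k of (A[0][0] + B[0][2] = 9 + 9 = 18, A[0][1] + B[1][2] = 2 + 8 = 10, A[0][2] + B[2][2] = 0 + 6 = 6) = 6 (attained at k = 2)
  C[1][0] = min over k of (A[1][0] + B[0][0] = 3 + 5 = 8, A[1][1] + B[1][0] = 8 + -3 = 5, A[1][2] + B[2][0] = 4 + 4 = 8) = 5 (attained at k = 1)
  C[1][1] = min over k of (A[1][0] + B[0][1] = 3 + -1 = 2, A[1][1] + B[1][1] = 8 + 5 = 13, A[1][2] + B[2][1] = 4 + 9 = 13) = 2 (attained at k = 0)
  C[1][2] = min over k of (A[1][0] + B[0][2] = 3 + 9 = 12, A[1][1] + B[1][2] = 8 + 8 = 16, A[1][2] + B[2][2] = 4 + 6 = 10) = 10 (attained at k = 2)
  C[2][0] = min over k of (A[2][0] + B[0][0] = 8 + 5 = 13, A[2][1] + B[1][0] = 1 + -3 = -2, A[2][2] + B[2][0] = -3 + 4 = 1) = -2 (attained at k = 1)
  C[2][1] = min over k of (A[2][0] + B[0][1] = 8 + -1 = 7, A[2][1] + B[1][1] = 1 + 5 = 6, A[2][2] + B[2][1] = -3 + 9 = 6) = 6 (attained at k = 1)
  C[2][2] = min over k of (A[2][0] + B[0][2] = 8 + 9 = 17, A[2][1] + B[1][2] = 1 + 8 = 9, A[2][2] + B[2][2] = -3 + 6 = 3) = 3 (attained at k = 2)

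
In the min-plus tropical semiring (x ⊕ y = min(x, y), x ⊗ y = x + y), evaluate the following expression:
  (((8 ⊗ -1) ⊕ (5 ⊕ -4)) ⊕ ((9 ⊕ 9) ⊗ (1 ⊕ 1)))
(((8 ⊗ -1) ⊕ (5 ⊕ -4)) ⊕ ((9 ⊕ 9) ⊗ (1 ⊕ 1))) = -4

Expand innermost to outermost. Recall ⊕ takes the minimum of its arguments and ⊗ takes their sum. Working out the expression (((8 ⊗ -1) ⊕ (5 ⊕ -4)) ⊕ ((9 ⊕ 9) ⊗ (1 ⊕ 1))) gives -4.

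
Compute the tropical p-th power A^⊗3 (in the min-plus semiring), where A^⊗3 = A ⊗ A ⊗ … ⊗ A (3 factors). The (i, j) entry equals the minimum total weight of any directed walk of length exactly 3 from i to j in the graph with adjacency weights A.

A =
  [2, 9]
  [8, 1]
A^⊗3 =
  [6, 11]
  [10, 3]

Each entry (A^⊗3)_ij equals the minimum over all length-3 walks i = v_0 → v_1 → … → v_3 = j of Σ_t A[v_t][v_{t+1}]. For example, for (i, j) = (0, 1) we minimise over 4 possible intermediate vertex sequences; the minimum is 11, attained along the walk 0 → 1 → 1 → 1.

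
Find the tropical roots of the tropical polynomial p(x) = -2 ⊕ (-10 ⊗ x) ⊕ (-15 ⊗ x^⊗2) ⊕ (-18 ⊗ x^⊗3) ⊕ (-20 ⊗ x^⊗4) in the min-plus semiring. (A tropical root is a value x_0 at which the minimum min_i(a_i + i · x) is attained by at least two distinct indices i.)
Roots: {2, 3, 5, 8}

Each tropical root is a break point of the lower envelope of the lines y = a_i + i · x (there are 5 lines, with slopes 0, 1, ..., 4). Only the lines that attain the minimum somewhere contribute to roots; other lines are dominated. Here the surviving (envelope) indices are i = 4, i = 3, i = 2, i = 1, i = 0.
Intersections between consecutive envelope lines give the roots: for adjacent envelope indices i < j the intersection is x = (a_i − a_j) / (j − i). Reading off the sorted break points: {2, 3, 5, 8}.
Verification: at each break x_0, at least two indices attain the minimum of min_i(a_i + i · x_0).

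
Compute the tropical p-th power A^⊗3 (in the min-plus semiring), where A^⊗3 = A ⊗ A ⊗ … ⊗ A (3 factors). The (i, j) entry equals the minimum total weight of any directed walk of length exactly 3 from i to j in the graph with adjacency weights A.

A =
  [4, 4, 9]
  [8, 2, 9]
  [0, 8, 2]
A^⊗3 =
  [11, 8, 13]
  [11, 6, 13]
  [4, 6, 6]

Each entry (A^⊗3)_ij equals the minimum over all length-3 walks i = v_0 → v_1 → … → v_3 = j of Σ_t A[v_t][v_{t+1}]. For example, for (i, j) = (0, 2) we minimise over 9 possible intermediate vertex sequences; the minimum is 13, attained along the walk 0 → 2 → 2 → 2.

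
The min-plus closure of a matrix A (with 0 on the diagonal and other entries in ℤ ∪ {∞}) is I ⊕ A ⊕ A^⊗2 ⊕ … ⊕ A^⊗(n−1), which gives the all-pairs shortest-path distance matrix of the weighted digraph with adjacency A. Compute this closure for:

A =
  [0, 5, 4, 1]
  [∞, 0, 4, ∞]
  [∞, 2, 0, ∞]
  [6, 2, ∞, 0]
Closure =
  [0, 3, 4, 1]
  [∞, 0, 4, ∞]
  [∞, 2, 0, ∞]
  [6, 2, 6, 0]

This is the Floyd-Warshall all-pairs shortest-path computation. For each intermediate vertex k = 0, 1, …, 3, update dist[i][j] ← min(dist[i][j], dist[i][k] + dist[k][j]). The final matrix gives, for each (i, j), the minimum total weight of any directed path from i to j (possibly empty when i = j).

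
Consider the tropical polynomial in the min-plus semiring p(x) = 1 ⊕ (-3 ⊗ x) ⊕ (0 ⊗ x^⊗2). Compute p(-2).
p(-2) = -5

A tropical monomial a ⊗ x^⊗i evaluates to a + i · x. Evaluating each term at x = -2:
  Term 0 contributes 1 + 0 · -2 = 1
  Term 1 contributes -3 + 1 · -2 = -5
  Term 2 contributes 0 + 2 · -2 = -4
p(-2) = ⊕ of these = min[1, -5, -4] = -5.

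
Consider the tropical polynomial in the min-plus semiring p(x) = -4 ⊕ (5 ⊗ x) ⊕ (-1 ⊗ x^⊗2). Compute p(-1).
p(-1) = -4

A tropical monomial a ⊗ x^⊗i evaluates to a + i · x. Evaluating each term at x = -1:
  Term 0 contributes -4 + 0 · -1 = -4
  Term 1 contributes 5 + 1 · -1 = 4
  Term 2 contributes -1 + 2 · -1 = -3
p(-1) = ⊕ of these = min[-4, 4, -3] = -4.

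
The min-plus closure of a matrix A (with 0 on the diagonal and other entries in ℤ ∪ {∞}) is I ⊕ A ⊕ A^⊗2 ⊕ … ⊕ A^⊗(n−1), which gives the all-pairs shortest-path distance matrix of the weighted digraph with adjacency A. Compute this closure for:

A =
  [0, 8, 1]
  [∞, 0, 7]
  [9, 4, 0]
Closure =
  [0, 5, 1]
  [16, 0, 7]
  [9, 4, 0]

This is the Floyd-Warshall all-pairs shortest-path computation. For each intermediate vertex k = 0, 1, …, 2, update dist[i][j] ← min(dist[i][j], dist[i][k] + dist[k][j]). The final matrix gives, for each (i, j), the minimum total weight of any directed path from i to j (possibly empty when i = j).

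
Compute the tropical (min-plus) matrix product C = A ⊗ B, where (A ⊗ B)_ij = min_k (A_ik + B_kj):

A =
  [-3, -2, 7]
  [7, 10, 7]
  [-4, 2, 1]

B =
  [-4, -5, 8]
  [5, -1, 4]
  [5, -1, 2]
A ⊗ B =
  [-7, -8, 2]
  [3, 2, 9]
  [-8, -9, 3]

Apply the min-plus product entry-by-entry:
  C[0][0] = min over k of (A[0][0] + B[0][0] = -3 + -4 = -7, A[0][1] + B[1][0] = -2 + 5 = 3, A[0][2] + B[2][0] = 7 + 5 = 12) = -7 (attained at k = 0)
  C[0][1] = min over k of (A[0][0] + B[0][1] = -3 + -5 = -8, A[0][1] + B[1][1] = -2 + -1 = -3, A[0][2] + B[2][1] = 7 + -1 = 6) = -8 (attained at k = 0)
  C[0][2] = min over k of (A[0][0] + B[0][2] = -3 + 8 = 5, A[0][1] + B[1][2] = -2 + 4 = 2, A[0][2] + B[2][2] = 7 + 2 = 9) = 2 (attained at k = 1)
  C[1][0] = min over k of (A[1][0] + B[0][0] = 7 + -4 = 3, A[1][1] + B[1][0] = 10 + 5 = 15, A[1][2] + B[2][0] = 7 + 5 = 12) = 3 (attained at k = 0)
  C[1][1] = min over k of (A[1][0] + B[0][1] = 7 + -5 = 2, A[1][1] + B[1][1] = 10 + -1 = 9, A[1][2] + B[2][1] = 7 + -1 = 6) = 2 (attained at k = 0)
  C[1][2] = min over k of (A[1][0] + B[0][2] = 7 + 8 = 15, A[1][1] + B[1][2] = 10 + 4 = 14, A[1][2] + B[2][2] = 7 + 2 = 9) = 9 (attained at k = 2)
  C[2][0] = min over k of (A[2][0] + B[0][0] = -4 + -4 = -8, A[2][1] + B[1][0] = 2 + 5 = 7, A[2][2] + B[2][0] = 1 + 5 = 6) = -8 (attained at k = 0)
  C[2][1] = min over k of (A[2][0] + B[0][1] = -4 + -5 = -9, A[2][1] + B[1][1] = 2 + -1 = 1, A[2][2] + B[2][1] = 1 + -1 = 0) = -9 (attained at k = 0)
  C[2][2] = min over k of (A[2][0] + B[0][2] = -4 + 8 = 4, A[2][1] + B[1][2] = 2 + 4 = 6, A[2][2] + B[2][2] = 1 + 2 = 3) = 3 (attained at k = 2)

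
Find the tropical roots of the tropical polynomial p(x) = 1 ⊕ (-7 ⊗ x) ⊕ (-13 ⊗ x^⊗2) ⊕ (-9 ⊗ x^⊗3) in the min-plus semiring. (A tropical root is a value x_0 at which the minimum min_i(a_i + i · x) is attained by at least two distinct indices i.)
Roots: {-4, 6, 8}

Each tropical root is a break point of the lower envelope of the lines y = a_i + i · x (there are 4 lines, with slopes 0, 1, ..., 3). Only the lines that attain the minimum somewhere contribute to roots; other lines are dominated. Here the surviving (envelope) indices are i = 3, i = 2, i = 1, i = 0.
Intersections between consecutive envelope lines give the roots: for adjacent envelope indices i < j the intersection is x = (a_i − a_j) / (j − i). Reading off the sorted break points: {-4, 6, 8}.
Verification: at each break x_0, at least two indices attain the minimum of min_i(a_i + i · x_0).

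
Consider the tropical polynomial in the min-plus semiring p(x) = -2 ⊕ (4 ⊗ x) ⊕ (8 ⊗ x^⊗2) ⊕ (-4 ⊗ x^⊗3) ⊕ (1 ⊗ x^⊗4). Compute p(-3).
p(-3) = -13

A tropical monomial a ⊗ x^⊗i evaluates to a + i · x. Evaluating each term at x = -3:
  Term 0 contributes -2 + 0 · -3 = -2
  Term 1 contributes 4 + 1 · -3 = 1
  Term 2 contributes 8 + 2 · -3 = 2
  Term 3 contributes -4 + 3 · -3 = -13
  Term 4 contributes 1 + 4 · -3 = -11
p(-3) = ⊕ of these = min[-2, 1, 2, -13, -11] = -13.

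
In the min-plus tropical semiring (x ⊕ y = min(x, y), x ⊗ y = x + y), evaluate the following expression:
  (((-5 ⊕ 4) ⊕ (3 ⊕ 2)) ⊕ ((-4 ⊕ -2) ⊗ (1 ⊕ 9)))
(((-5 ⊕ 4) ⊕ (3 ⊕ 2)) ⊕ ((-4 ⊕ -2) ⊗ (1 ⊕ 9))) = -5

Expand innermost to outermost. Recall ⊕ takes the minimum of its arguments and ⊗ takes their sum. Working out the expression (((-5 ⊕ 4) ⊕ (3 ⊕ 2)) ⊕ ((-4 ⊕ -2) ⊗ (1 ⊕ 9))) gives -5.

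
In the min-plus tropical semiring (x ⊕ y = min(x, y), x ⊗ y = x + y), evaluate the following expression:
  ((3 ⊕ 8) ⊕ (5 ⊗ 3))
((3 ⊕ 8) ⊕ (5 ⊗ 3)) = 3

Expand innermost to outermost. Recall ⊕ takes the minimum of its arguments and ⊗ takes their sum. Working out the expression ((3 ⊕ 8) ⊕ (5 ⊗ 3)) gives 3.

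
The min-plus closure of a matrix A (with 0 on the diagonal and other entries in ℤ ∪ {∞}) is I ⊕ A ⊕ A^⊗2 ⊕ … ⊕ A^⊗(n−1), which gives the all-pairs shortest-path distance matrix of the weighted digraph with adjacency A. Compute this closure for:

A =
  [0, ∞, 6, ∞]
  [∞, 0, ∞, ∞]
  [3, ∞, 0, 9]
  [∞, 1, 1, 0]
Closure =
  [0, 16, 6, 15]
  [∞, 0, ∞, ∞]
  [3, 10, 0, 9]
  [4, 1, 1, 0]

This is the Floyd-Warshall all-pairs shortest-path computation. For each intermediate vertex k = 0, 1, …, 3, update dist[i][j] ← min(dist[i][j], dist[i][k] + dist[k][j]). The final matrix gives, for each (i, j), the minimum total weight of any directed path from i to j (possibly empty when i = j).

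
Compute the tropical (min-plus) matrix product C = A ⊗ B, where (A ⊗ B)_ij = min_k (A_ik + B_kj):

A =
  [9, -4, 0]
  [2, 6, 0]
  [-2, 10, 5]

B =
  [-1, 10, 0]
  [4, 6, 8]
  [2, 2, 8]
A ⊗ B =
  [0, 2, 4]
  [1, 2, 2]
  [-3, 7, -2]

Apply the min-plus product entry-by-entry:
  C[0][0] = min over k of (A[0][0] + B[0][0] = 9 + -1 = 8, A[0][1] + B[1][0] = -4 + 4 = 0, A[0][2] + B[2][0] = 0 + 2 = 2) = 0 (attained at k = 1)
  C[0][1] = min over k of (A[0][0] + B[0][1] = 9 + 10 = 19, A[0][1] + B[1][1] = -4 + 6 = 2, A[0][2] + B[2][1] = 0 + 2 = 2) = 2 (attained at k = 1)
  C[0][2] = min over k of (A[0][0] + B[0][2] = 9 + 0 = 9, A[0][1] + B[1][2] = -4 + 8 = 4, A[0][2] + B[2][2] = 0 + 8 = 8) = 4 (attained at k = 1)
  C[1][0] = min over k of (A[1][0] + B[0][0] = 2 + -1 = 1, A[1][1] + B[1][0] = 6 + 4 = 10, A[1][2] + B[2][0] = 0 + 2 = 2) = 1 (attained at k = 0)
  C[1][1] = min over k of (A[1][0] + B[0][1] = 2 + 10 = 12, A[1][1] + B[1][1] = 6 + 6 = 12, A[1][2] + B[2][1] = 0 + 2 = 2) = 2 (attained at k = 2)
  C[1][2] = min over k of (A[1][0] + B[0][2] = 2 + 0 = 2, A[1][1] + B[1][2] = 6 + 8 = 14, A[1][2] + B[2][2] = 0 + 8 = 8) = 2 (attained at k = 0)
  C[2][0] = min over k of (A[2][0] + B[0][0] = -2 + -1 = -3, A[2][1] + B[1][0] = 10 + 4 = 14, A[2][2] + B[2][0] = 5 + 2 = 7) = -3 (attained at k = 0)
  C[2][1] = min over k of (A[2][0] + B[0][1] = -2 + 10 = 8, A[2][1] + B[1][1] = 10 + 6 = 16, A[2][2] + B[2][1] = 5 + 2 = 7) = 7 (attained at k = 2)
  C[2][2] = min over k of (A[2][0] + B[0][2] = -2 + 0 = -2, A[2][1] + B[1][2] = 10 + 8 = 18, A[2][2] + B[2][2] = 5 + 8 = 13) = -2 (attained at k = 0)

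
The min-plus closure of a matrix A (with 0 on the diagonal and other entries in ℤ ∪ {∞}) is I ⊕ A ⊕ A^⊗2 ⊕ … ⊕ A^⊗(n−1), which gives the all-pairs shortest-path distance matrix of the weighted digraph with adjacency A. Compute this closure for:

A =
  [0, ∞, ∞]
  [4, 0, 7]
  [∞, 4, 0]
Closure =
  [0, ∞, ∞]
  [4, 0, 7]
  [8, 4, 0]

This is the Floyd-Warshall all-pairs shortest-path computation. For each intermediate vertex k = 0, 1, …, 2, update dist[i][j] ← min(dist[i][j], dist[i][k] + dist[k][j]). The final matrix gives, for each (i, j), the minimum total weight of any directed path from i to j (possibly empty when i = j).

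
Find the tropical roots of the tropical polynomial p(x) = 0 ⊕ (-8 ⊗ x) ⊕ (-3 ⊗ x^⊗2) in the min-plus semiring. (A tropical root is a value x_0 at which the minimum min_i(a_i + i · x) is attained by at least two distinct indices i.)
Roots: {-5, 8}

Each tropical root is a break point of the lower envelope of the lines y = a_i + i · x (there are 3 lines, with slopes 0, 1, ..., 2). Only the lines that attain the minimum somewhere contribute to roots; other lines are dominated. Here the surviving (envelope) indices are i = 2, i = 1, i = 0.
Intersections between consecutive envelope lines give the roots: for adjacent envelope indices i < j the intersection is x = (a_i − a_j) / (j − i). Reading off the sorted break points: {-5, 8}.
Verification: at each break x_0, at least two indices attain the minimum of min_i(a_i + i · x_0).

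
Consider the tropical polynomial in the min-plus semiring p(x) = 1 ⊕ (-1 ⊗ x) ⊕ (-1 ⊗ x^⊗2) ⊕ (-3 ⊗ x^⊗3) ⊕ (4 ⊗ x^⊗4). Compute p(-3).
p(-3) = -12

A tropical monomial a ⊗ x^⊗i evaluates to a + i · x. Evaluating each term at x = -3:
  Term 0 contributes 1 + 0 · -3 = 1
  Term 1 contributes -1 + 1 · -3 = -4
  Term 2 contributes -1 + 2 · -3 = -7
  Term 3 contributes -3 + 3 · -3 = -12
  Term 4 contributes 4 + 4 · -3 = -8
p(-3) = ⊕ of these = min[1, -4, -7, -12, -8] = -12.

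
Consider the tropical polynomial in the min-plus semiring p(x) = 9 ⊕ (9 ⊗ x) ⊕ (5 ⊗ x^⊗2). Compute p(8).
p(8) = 9

A tropical monomial a ⊗ x^⊗i evaluates to a + i · x. Evaluating each term at x = 8:
  Term 0 contributes 9 + 0 · 8 = 9
  Term 1 contributes 9 + 1 · 8 = 17
  Term 2 contributes 5 + 2 · 8 = 21
p(8) = ⊕ of these = min[9, 17, 21] = 9.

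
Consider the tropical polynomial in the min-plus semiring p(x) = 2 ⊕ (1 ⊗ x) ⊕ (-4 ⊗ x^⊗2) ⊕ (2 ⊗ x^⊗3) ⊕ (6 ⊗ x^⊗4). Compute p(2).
p(2) = 0

A tropical monomial a ⊗ x^⊗i evaluates to a + i · x. Evaluating each term at x = 2:
  Term 0 contributes 2 + 0 · 2 = 2
  Term 1 contributes 1 + 1 · 2 = 3
  Term 2 contributes -4 + 2 · 2 = 0
  Term 3 contributes 2 + 3 · 2 = 8
  Term 4 contributes 6 + 4 · 2 = 14
p(2) = ⊕ of these = min[2, 3, 0, 8, 14] = 0.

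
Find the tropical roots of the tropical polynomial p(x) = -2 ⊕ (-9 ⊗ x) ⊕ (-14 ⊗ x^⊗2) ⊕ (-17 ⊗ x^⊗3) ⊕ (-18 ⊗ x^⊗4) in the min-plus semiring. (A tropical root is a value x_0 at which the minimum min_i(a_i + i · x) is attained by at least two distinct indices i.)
Roots: {1, 3, 5, 7}

Each tropical root is a break point of the lower envelope of the lines y = a_i + i · x (there are 5 lines, with slopes 0, 1, ..., 4). Only the lines that attain the minimum somewhere contribute to roots; other lines are dominated. Here the surviving (envelope) indices are i = 4, i = 3, i = 2, i = 1, i = 0.
Intersections between consecutive envelope lines give the roots: for adjacent envelope indices i < j the intersection is x = (a_i − a_j) / (j − i). Reading off the sorted break points: {1, 3, 5, 7}.
Verification: at each break x_0, at least two indices attain the minimum of min_i(a_i + i · x_0).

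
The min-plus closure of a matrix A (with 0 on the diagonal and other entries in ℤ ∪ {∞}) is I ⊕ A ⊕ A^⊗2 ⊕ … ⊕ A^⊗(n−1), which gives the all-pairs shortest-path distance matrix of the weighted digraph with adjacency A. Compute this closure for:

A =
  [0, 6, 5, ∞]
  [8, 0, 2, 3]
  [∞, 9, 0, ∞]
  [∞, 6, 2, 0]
Closure =
  [0, 6, 5, 9]
  [8, 0, 2, 3]
  [17, 9, 0, 12]
  [14, 6, 2, 0]

This is the Floyd-Warshall all-pairs shortest-path computation. For each intermediate vertex k = 0, 1, …, 3, update dist[i][j] ← min(dist[i][j], dist[i][k] + dist[k][j]). The final matrix gives, for each (i, j), the minimum total weight of any directed path from i to j (possibly empty when i = j).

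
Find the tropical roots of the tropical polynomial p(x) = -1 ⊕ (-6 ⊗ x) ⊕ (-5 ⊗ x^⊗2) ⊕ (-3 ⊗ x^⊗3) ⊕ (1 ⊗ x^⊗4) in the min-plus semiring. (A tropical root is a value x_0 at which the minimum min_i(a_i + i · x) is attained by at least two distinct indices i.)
Roots: {-4, -2, -1, 5}

Each tropical root is a break point of the lower envelope of the lines y = a_i + i · x (there are 5 lines, with slopes 0, 1, ..., 4). Only the lines that attain the minimum somewhere contribute to roots; other lines are dominated. Here the surviving (envelope) indices are i = 4, i = 3, i = 2, i = 1, i = 0.
Intersections between consecutive envelope lines give the roots: for adjacent envelope indices i < j the intersection is x = (a_i − a_j) / (j − i). Reading off the sorted break points: {-4, -2, -1, 5}.
Verification: at each break x_0, at least two indices attain the minimum of min_i(a_i + i · x_0).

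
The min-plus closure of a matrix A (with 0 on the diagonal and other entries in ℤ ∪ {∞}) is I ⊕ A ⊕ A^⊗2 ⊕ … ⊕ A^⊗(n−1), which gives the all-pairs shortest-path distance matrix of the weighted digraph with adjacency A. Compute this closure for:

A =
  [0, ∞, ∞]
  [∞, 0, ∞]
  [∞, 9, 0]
Closure =
  [0, ∞, ∞]
  [∞, 0, ∞]
  [∞, 9, 0]

This is the Floyd-Warshall all-pairs shortest-path computation. For each intermediate vertex k = 0, 1, …, 2, update dist[i][j] ← min(dist[i][j], dist[i][k] + dist[k][j]). The final matrix gives, for each (i, j), the minimum total weight of any directed path from i to j (possibly empty when i = j).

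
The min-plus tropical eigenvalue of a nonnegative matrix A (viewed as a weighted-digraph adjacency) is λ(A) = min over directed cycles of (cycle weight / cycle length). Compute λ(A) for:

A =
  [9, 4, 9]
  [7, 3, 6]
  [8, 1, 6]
λ(A) = 3

Enumerate directed cycles and compute their means (weight / length). Sample:
  cycle 0 → 0: weight = 9, length = 1, mean = 9/1 ≈ 9.000
  cycle 1 → 1: weight = 3, length = 1, mean = 3/1 ≈ 3.000
  cycle 2 → 2: weight = 6, length = 1, mean = 6/1 ≈ 6.000
  cycle 0 → 1 → 0: weight = 11, length = 2, mean = 11/2 ≈ 5.500
  cycle 0 → 2 → 0: weight = 17, length = 2, mean = 17/2 ≈ 8.500
  cycle 1 → 0 → 1: weight = 11, length = 2, mean = 11/2 ≈ 5.500
Minimum mean = 3.000, attained e.g. along the cycle 1 → 1 with weight 3 and length 1. So λ(A) = 3/1 = 3.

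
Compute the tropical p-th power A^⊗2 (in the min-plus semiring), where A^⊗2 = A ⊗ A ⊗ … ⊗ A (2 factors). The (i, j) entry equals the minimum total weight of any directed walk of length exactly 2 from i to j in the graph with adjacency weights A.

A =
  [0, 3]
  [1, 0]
A^⊗2 =
  [0, 3]
  [1, 0]

Each entry (A^⊗2)_ij equals the minimum over all length-2 walks i = v_0 → v_1 → … → v_2 = j of Σ_t A[v_t][v_{t+1}]. For example, for (i, j) = (0, 1) we minimise over 2 possible intermediate vertex sequences; the minimum is 3, attained along the walk 0 → 0 → 1.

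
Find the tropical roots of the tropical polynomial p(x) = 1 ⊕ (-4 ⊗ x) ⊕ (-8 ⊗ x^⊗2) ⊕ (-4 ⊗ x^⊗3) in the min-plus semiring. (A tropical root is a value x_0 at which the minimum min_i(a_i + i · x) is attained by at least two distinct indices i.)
Roots: {-4, 4, 5}

Each tropical root is a break point of the lower envelope of the lines y = a_i + i · x (there are 4 lines, with slopes 0, 1, ..., 3). Only the lines that attain the minimum somewhere contribute to roots; other lines are dominated. Here the surviving (envelope) indices are i = 3, i = 2, i = 1, i = 0.
Intersections between consecutive envelope lines give the roots: for adjacent envelope indices i < j the intersection is x = (a_i − a_j) / (j − i). Reading off the sorted break points: {-4, 4, 5}.
Verification: at each break x_0, at least two indices attain the minimum of min_i(a_i + i · x_0).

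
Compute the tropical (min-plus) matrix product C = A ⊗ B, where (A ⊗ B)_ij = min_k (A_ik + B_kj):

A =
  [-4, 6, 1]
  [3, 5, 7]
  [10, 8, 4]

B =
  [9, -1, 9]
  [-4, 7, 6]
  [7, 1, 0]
A ⊗ B =
  [2, -5, 1]
  [1, 2, 7]
  [4, 5, 4]

Apply the min-plus product entry-by-entry:
  C[0][0] = min over k of (A[0][0] + B[0][0] = -4 + 9 = 5, A[0][1] + B[1][0] = 6 + -4 = 2, A[0][2] + B[2][0] = 1 + 7 = 8) = 2 (attained at k = 1)
  C[0][1] = min over k of (A[0][0] + B[0][1] = -4 + -1 = -5, A[0][1] + B[1][1] = 6 + 7 = 13, A[0][2] + B[2][1] = 1 + 1 = 2) = -5 (attained at k = 0)
  C[0][2] = min over k of (A[0][0] + B[0][2] = -4 + 9 = 5, A[0][1] + B[1][2] = 6 + 6 = 12, A[0][2] + B[2][2] = 1 + 0 = 1) = 1 (attained at k = 2)
  C[1][0] = min over k of (A[1][0] + B[0][0] = 3 + 9 = 12, A[1][1] + B[1][0] = 5 + -4 = 1, A[1][2] + B[2][0] = 7 + 7 = 14) = 1 (attained at k = 1)
  C[1][1] = min over k of (A[1][0] + B[0][1] = 3 + -1 = 2, A[1][1] + B[1][1] = 5 + 7 = 12, A[1][2] + B[2][1] = 7 + 1 = 8) = 2 (attained at k = 0)
  C[1][2] = min over k of (A[1][0] + B[0][2] = 3 + 9 = 12, A[1][1] + B[1][2] = 5 + 6 = 11, A[1][2] + B[2][2] = 7 + 0 = 7) = 7 (attained at k = 2)
  C[2][0] = min over k of (A[2][0] + B[0][0] = 10 + 9 = 19, A[2][1] + B[1][0] = 8 + -4 = 4, A[2][2] + B[2][0] = 4 + 7 = 11) = 4 (attained at k = 1)
  C[2][1] = min over k of (A[2][0] + B[0][1] = 10 + -1 = 9, A[2][1] + B[1][1] = 8 + 7 = 15, A[2][2] + B[2][1] = 4 + 1 = 5) = 5 (attained at k = 2)
  C[2][2] = min over k of (A[2][0] + B[0][2] = 10 + 9 = 19, A[2][1] + B[1][2] = 8 + 6 = 14, A[2][2] + B[2][2] = 4 + 0 = 4) = 4 (attained at k = 2)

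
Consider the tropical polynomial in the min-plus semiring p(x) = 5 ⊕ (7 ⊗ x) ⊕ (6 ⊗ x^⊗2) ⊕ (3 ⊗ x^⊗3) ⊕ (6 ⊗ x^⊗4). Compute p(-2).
p(-2) = -3

A tropical monomial a ⊗ x^⊗i evaluates to a + i · x. Evaluating each term at x = -2:
  Term 0 contributes 5 + 0 · -2 = 5
  Term 1 contributes 7 + 1 · -2 = 5
  Term 2 contributes 6 + 2 · -2 = 2
  Term 3 contributes 3 + 3 · -2 = -3
  Term 4 contributes 6 + 4 · -2 = -2
p(-2) = ⊕ of these = min[5, 5, 2, -3, -2] = -3.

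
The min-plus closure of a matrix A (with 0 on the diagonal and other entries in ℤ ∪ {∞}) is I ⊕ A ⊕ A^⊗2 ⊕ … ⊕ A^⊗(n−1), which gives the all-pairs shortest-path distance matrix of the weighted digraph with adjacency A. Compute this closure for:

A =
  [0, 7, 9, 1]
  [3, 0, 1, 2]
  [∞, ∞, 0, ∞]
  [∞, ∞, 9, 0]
Closure =
  [0, 7, 8, 1]
  [3, 0, 1, 2]
  [∞, ∞, 0, ∞]
  [∞, ∞, 9, 0]

This is the Floyd-Warshall all-pairs shortest-path computation. For each intermediate vertex k = 0, 1, …, 3, update dist[i][j] ← min(dist[i][j], dist[i][k] + dist[k][j]). The final matrix gives, for each (i, j), the minimum total weight of any directed path from i to j (possibly empty when i = j).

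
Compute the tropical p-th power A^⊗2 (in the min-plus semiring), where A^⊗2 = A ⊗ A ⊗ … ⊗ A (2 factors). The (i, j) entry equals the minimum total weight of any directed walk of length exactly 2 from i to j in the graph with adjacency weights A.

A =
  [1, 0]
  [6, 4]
A^⊗2 =
  [2, 1]
  [7, 6]

Each entry (A^⊗2)_ij equals the minimum over all length-2 walks i = v_0 → v_1 → … → v_2 = j of Σ_t A[v_t][v_{t+1}]. For example, for (i, j) = (0, 1) we minimise over 2 possible intermediate vertex sequences; the minimum is 1, attained along the walk 0 → 0 → 1.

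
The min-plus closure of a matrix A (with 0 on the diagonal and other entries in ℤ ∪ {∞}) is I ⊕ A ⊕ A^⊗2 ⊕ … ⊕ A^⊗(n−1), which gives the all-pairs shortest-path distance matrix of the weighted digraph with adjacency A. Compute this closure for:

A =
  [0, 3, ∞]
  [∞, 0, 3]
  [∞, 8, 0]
Closure =
  [0, 3, 6]
  [∞, 0, 3]
  [∞, 8, 0]

This is the Floyd-Warshall all-pairs shortest-path computation. For each intermediate vertex k = 0, 1, …, 2, update dist[i][j] ← min(dist[i][j], dist[i][k] + dist[k][j]). The final matrix gives, for each (i, j), the minimum total weight of any directed path from i to j (possibly empty when i = j).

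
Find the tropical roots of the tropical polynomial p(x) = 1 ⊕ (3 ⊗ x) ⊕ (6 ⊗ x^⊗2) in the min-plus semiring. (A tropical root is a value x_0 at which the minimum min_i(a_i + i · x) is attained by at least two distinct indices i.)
Roots: {-3, -2}

Each tropical root is a break point of the lower envelope of the lines y = a_i + i · x (there are 3 lines, with slopes 0, 1, ..., 2). Only the lines that attain the minimum somewhere contribute to roots; other lines are dominated. Here the surviving (envelope) indices are i = 2, i = 1, i = 0.
Intersections between consecutive envelope lines give the roots: for adjacent envelope indices i < j the intersection is x = (a_i − a_j) / (j − i). Reading off the sorted break points: {-3, -2}.
Verification: at each break x_0, at least two indices attain the minimum of min_i(a_i + i · x_0).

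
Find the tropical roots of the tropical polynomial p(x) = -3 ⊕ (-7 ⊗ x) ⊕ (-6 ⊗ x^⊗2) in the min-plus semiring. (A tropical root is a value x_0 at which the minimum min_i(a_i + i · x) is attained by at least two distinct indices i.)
Roots: {-1, 4}

Each tropical root is a break point of the lower envelope of the lines y = a_i + i · x (there are 3 lines, with slopes 0, 1, ..., 2). Only the lines that attain the minimum somewhere contribute to roots; other lines are dominated. Here the surviving (envelope) indices are i = 2, i = 1, i = 0.
Intersections between consecutive envelope lines give the roots: for adjacent envelope indices i < j the intersection is x = (a_i − a_j) / (j − i). Reading off the sorted break points: {-1, 4}.
Verification: at each break x_0, at least two indices attain the minimum of min_i(a_i + i · x_0).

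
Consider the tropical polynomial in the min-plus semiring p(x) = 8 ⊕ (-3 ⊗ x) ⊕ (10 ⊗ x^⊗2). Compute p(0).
p(0) = -3

A tropical monomial a ⊗ x^⊗i evaluates to a + i · x. Evaluating each term at x = 0:
  Term 0 contributes 8 + 0 · 0 = 8
  Term 1 contributes -3 + 1 · 0 = -3
  Term 2 contributes 10 + 2 · 0 = 10
p(0) = ⊕ of these = min[8, -3, 10] = -3.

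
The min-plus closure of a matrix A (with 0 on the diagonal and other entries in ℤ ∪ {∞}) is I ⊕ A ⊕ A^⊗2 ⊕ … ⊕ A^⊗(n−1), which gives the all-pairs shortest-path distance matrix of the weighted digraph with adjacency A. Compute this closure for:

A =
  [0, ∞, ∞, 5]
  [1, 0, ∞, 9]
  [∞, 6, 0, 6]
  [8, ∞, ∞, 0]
Closure =
  [0, ∞, ∞, 5]
  [1, 0, ∞, 6]
  [7, 6, 0, 6]
  [8, ∞, ∞, 0]

This is the Floyd-Warshall all-pairs shortest-path computation. For each intermediate vertex k = 0, 1, …, 3, update dist[i][j] ← min(dist[i][j], dist[i][k] + dist[k][j]). The final matrix gives, for each (i, j), the minimum total weight of any directed path from i to j (possibly empty when i = j).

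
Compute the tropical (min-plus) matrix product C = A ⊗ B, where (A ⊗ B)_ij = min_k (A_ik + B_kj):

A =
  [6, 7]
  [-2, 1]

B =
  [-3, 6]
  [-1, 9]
A ⊗ B =
  [3, 12]
  [-5, 4]

Apply the min-plus product entry-by-entry:
  C[0][0] = min over k of (A[0][0] + B[0][0] = 6 + -3 = 3, A[0][1] + B[1][0] = 7 + -1 = 6) = 3 (attained at k = 0)
  C[0][1] = min over k of (A[0][0] + B[0][1] = 6 + 6 = 12, A[0][1] + B[1][1] = 7 + 9 = 16) = 12 (attained at k = 0)
  C[1][0] = min over k of (A[1][0] + B[0][0] = -2 + -3 = -5, A[1][1] + B[1][0] = 1 + -1 = 0) = -5 (attained at k = 0)
  C[1][1] = min over k of (A[1][0] + B[0][1] = -2 + 6 = 4, A[1][1] + B[1][1] = 1 + 9 = 10) = 4 (attained at k = 0)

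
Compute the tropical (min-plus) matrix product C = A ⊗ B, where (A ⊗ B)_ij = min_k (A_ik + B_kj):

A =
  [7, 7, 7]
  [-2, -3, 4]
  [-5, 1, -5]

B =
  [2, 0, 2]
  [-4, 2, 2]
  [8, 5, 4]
A ⊗ B =
  [3, 7, 9]
  [-7, -2, -1]
  [-3, -5, -3]

Apply the min-plus product entry-by-entry:
  C[0][0] = min over k of (A[0][0] + B[0][0] = 7 + 2 = 9, A[0][1] + B[1][0] = 7 + -4 = 3, A[0][2] + B[2][0] = 7 + 8 = 15) = 3 (attained at k = 1)
  C[0][1] = min over k of (A[0][0] + B[0][1] = 7 + 0 = 7, A[0][1] + B[1][1] = 7 + 2 = 9, A[0][2] + B[2][1] = 7 + 5 = 12) = 7 (attained at k = 0)
  C[0][2] = min over k of (A[0][0] + B[0][2] = 7 + 2 = 9, A[0][1] + B[1][2] = 7 + 2 = 9, A[0][2] + B[2][2] = 7 + 4 = 11) = 9 (attained at k = 0)
  C[1][0] = min over k of (A[1][0] + B[0][0] = -2 + 2 = 0, A[1][1] + B[1][0] = -3 + -4 = -7, A[1][2] + B[2][0] = 4 + 8 = 12) = -7 (attained at k = 1)
  C[1][1] = min over k of (A[1][0] + B[0][1] = -2 + 0 = -2, A[1][1] + B[1][1] = -3 + 2 = -1, A[1][2] + B[2][1] = 4 + 5 = 9) = -2 (attained at k = 0)
  C[1][2] = min over k of (A[1][0] + B[0][2] = -2 + 2 = 0, A[1][1] + B[1][2] = -3 + 2 = -1, A[1][2] + B[2][2] = 4 + 4 = 8) = -1 (attained at k = 1)
  C[2][0] = min over k of (A[2][0] + B[0][0] = -5 + 2 = -3, A[2][1] + B[1][0] = 1 + -4 = -3, A[2][2] + B[2][0] = -5 + 8 = 3) = -3 (attained at k = 0)
  C[2][1] = min over k of (A[2][0] + B[0][1] = -5 + 0 = -5, A[2][1] + B[1][1] = 1 + 2 = 3, A[2][2] + B[2][1] = -5 + 5 = 0) = -5 (attained at k = 0)
  C[2][2] = min over k of (A[2][0] + B[0][2] = -5 + 2 = -3, A[2][1] + B[1][2] = 1 + 2 = 3, A[2][2] + B[2][2] = -5 + 4 = -1) = -3 (attained at k = 0)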